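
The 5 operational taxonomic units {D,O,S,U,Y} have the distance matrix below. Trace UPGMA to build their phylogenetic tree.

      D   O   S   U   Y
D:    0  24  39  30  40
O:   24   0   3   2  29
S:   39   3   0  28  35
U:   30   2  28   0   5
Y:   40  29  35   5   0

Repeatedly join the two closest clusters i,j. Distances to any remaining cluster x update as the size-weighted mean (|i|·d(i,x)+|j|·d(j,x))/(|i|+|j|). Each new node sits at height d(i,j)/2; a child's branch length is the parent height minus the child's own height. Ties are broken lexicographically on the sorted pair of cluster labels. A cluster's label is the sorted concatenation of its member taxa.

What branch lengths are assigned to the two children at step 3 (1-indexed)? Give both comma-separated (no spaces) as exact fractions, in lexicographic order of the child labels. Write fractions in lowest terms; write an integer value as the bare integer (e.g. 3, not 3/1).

step 1: merge (O,U) at d=2; branch lengths O→1, U→1; new cluster OU
  updated: d(D,OU)=27, d(OU,S)=31/2, d(OU,Y)=17
step 2: merge (OU,S) at d=31/2; branch lengths OU→27/4, S→31/4; new cluster OSU
  updated: d(D,OSU)=31, d(OSU,Y)=23
step 3: merge (OSU,Y) at d=23; branch lengths OSU→15/4, Y→23/2; new cluster OSUY
  updated: d(D,OSUY)=133/4
step 4: merge (D,OSUY) at d=133/4; branch lengths D→133/8, OSUY→41/8; new cluster DOSUY
final tree: (D:133/8,(((O:1,U:1):27/4,S:31/4):15/4,Y:23/2):41/8)
total length: 107/2

15/4,23/2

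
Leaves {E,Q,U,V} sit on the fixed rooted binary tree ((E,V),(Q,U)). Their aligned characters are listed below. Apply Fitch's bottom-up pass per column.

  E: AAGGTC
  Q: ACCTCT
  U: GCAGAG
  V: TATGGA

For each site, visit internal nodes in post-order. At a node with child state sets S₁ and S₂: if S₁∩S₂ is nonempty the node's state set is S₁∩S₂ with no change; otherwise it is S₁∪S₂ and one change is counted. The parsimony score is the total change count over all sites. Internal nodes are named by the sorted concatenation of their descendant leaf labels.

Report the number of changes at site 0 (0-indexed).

EV@0: {A} ∪ {T} = {A,T} (union, +1)
QU@0: {A} ∪ {G} = {A,G} (union, +1)
EQUV@0: {A,T} ∩ {A,G} = {A} (intersection, +0)
EV@1: {A} ∩ {A} = {A} (intersection, +0)
QU@1: {C} ∩ {C} = {C} (intersection, +0)
EQUV@1: {A} ∪ {C} = {A,C} (union, +1)
EV@2: {G} ∪ {T} = {G,T} (union, +1)
QU@2: {C} ∪ {A} = {A,C} (union, +1)
EQUV@2: {G,T} ∪ {A,C} = {A,C,G,T} (union, +1)
EV@3: {G} ∩ {G} = {G} (intersection, +0)
QU@3: {T} ∪ {G} = {G,T} (union, +1)
EQUV@3: {G} ∩ {G,T} = {G} (intersection, +0)
EV@4: {T} ∪ {G} = {G,T} (union, +1)
QU@4: {C} ∪ {A} = {A,C} (union, +1)
EQUV@4: {G,T} ∪ {A,C} = {A,C,G,T} (union, +1)
EV@5: {C} ∪ {A} = {A,C} (union, +1)
QU@5: {T} ∪ {G} = {G,T} (union, +1)
EQUV@5: {A,C} ∪ {G,T} = {A,C,G,T} (union, +1)
per-site changes: [2, 1, 3, 1, 3, 3]; total = 13

2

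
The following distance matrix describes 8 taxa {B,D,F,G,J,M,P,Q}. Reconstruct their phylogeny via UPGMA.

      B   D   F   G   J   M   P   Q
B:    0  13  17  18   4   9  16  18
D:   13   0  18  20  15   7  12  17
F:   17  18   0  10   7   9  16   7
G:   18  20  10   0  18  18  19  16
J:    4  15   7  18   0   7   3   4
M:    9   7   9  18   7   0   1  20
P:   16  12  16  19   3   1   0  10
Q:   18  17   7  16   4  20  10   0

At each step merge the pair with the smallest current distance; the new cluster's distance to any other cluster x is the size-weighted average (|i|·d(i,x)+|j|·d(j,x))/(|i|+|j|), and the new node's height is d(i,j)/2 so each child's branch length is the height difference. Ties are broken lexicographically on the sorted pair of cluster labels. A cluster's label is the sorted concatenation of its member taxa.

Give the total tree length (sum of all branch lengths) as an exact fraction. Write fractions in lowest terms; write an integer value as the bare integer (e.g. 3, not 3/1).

2281/60

1. join M+P (d=1) ⇒ MP; edges |M|=1/2, |P|=1/2
  updated: d(B,MP)=25/2, d(D,MP)=19/2, d(F,MP)=25/2, d(G,MP)=37/2, d(J,MP)=5, d(MP,Q)=15
2. join B+J (d=4) ⇒ BJ; edges |B|=2, |J|=2
  updated: d(BJ,D)=14, d(BJ,F)=12, d(BJ,G)=18, d(BJ,MP)=35/4, d(BJ,Q)=11
3. join F+Q (d=7) ⇒ FQ; edges |F|=7/2, |Q|=7/2
  updated: d(BJ,FQ)=23/2, d(D,FQ)=35/2, d(FQ,G)=13, d(FQ,MP)=55/4
4. join BJ+MP (d=35/4) ⇒ BJMP; edges |BJ|=19/8, |MP|=31/8
  updated: d(BJMP,D)=47/4, d(BJMP,FQ)=101/8, d(BJMP,G)=73/4
5. join BJMP+D (d=47/4) ⇒ BDJMP; edges |BJMP|=3/2, |D|=47/8
  updated: d(BDJMP,FQ)=68/5, d(BDJMP,G)=93/5
6. join FQ+G (d=13) ⇒ FGQ; edges |FQ|=3, |G|=13/2
  updated: d(BDJMP,FGQ)=229/15
7. join BDJMP+FGQ (d=229/15) ⇒ BDFGJMPQ; edges |BDJMP|=211/120, |FGQ|=17/15
final tree: ((((B:2,J:2):19/8,(M:1/2,P:1/2):31/8):3/2,D:47/8):211/120,((F:7/2,Q:7/2):3,G:13/2):17/15)
total length: 2281/60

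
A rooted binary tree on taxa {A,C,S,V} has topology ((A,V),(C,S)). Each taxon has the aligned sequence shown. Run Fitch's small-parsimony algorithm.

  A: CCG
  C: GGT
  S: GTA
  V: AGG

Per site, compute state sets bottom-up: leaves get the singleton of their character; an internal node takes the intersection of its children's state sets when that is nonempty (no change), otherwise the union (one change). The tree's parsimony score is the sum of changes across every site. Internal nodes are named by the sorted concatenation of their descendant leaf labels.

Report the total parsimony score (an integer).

AV@0: {C} ∪ {A} = {A,C} (union, +1)
CS@0: {G} ∩ {G} = {G} (intersection, +0)
ACSV@0: {A,C} ∪ {G} = {A,C,G} (union, +1)
AV@1: {C} ∪ {G} = {C,G} (union, +1)
CS@1: {G} ∪ {T} = {G,T} (union, +1)
ACSV@1: {C,G} ∩ {G,T} = {G} (intersection, +0)
AV@2: {G} ∩ {G} = {G} (intersection, +0)
CS@2: {T} ∪ {A} = {A,T} (union, +1)
ACSV@2: {G} ∪ {A,T} = {A,G,T} (union, +1)
per-site changes: [2, 2, 2]; total = 6

6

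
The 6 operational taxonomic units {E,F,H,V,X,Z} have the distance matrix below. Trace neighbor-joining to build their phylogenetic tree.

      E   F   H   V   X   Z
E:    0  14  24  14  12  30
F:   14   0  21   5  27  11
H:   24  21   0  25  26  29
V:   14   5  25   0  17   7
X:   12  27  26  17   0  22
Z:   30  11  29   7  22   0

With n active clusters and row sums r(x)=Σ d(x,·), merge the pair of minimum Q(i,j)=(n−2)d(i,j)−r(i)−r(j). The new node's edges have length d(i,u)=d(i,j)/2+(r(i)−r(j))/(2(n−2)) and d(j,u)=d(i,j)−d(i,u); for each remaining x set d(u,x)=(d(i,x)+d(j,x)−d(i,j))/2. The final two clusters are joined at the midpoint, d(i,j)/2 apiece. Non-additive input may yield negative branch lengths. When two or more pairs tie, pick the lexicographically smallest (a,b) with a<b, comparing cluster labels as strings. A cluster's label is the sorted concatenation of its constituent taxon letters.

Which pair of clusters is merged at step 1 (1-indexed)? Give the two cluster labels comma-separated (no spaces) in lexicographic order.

E,X

1. join E+X (d=12, Q=-150) ⇒ EX; edges |E|=19/4, |X|=29/4
  updated: d(EX,F)=29/2, d(EX,H)=19, d(EX,V)=19/2, d(EX,Z)=20
2. join EX+H (d=19, Q=-100) ⇒ EHX; edges |EX|=13/3, |H|=44/3
  updated: d(EHX,F)=33/4, d(EHX,V)=31/4, d(EHX,Z)=15
3. join EHX+F (d=33/4, Q=-155/4) ⇒ EFHX; edges |EHX|=93/16, |F|=39/16
  updated: d(EFHX,V)=9/4, d(EFHX,Z)=71/8
4. join EFHX+V (d=9/4, Q=-145/8) ⇒ EFHVX; edges |EFHX|=33/16, |V|=3/16
  updated: d(EFHVX,Z)=109/16
5. join EFHVX+Z (d=109/16) ⇒ EFHVXZ; edges |EFHVX|=109/32, |Z|=109/32
final tree: (((((E:19/4,X:29/4):13/3,H:44/3):93/16,F:39/16):33/16,V:3/16):109/32,Z:109/32)
total length: 773/16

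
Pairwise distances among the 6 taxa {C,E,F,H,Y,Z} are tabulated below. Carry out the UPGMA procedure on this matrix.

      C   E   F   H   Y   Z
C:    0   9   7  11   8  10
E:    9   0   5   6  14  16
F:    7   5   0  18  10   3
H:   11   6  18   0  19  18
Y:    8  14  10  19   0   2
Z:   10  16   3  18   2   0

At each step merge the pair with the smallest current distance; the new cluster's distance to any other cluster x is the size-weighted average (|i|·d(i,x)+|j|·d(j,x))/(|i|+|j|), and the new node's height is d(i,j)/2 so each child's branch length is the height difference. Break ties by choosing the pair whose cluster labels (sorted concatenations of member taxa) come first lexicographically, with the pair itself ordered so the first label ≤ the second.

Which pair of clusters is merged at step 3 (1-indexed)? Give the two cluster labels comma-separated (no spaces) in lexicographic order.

C,EF

iteration 1: select Y,Z (d=2); attach at lengths (1, 1); label the merged cluster YZ
  updated: d(C,YZ)=9, d(E,YZ)=15, d(F,YZ)=13/2, d(H,YZ)=37/2
iteration 2: select E,F (d=5); attach at lengths (5/2, 5/2); label the merged cluster EF
  updated: d(C,EF)=8, d(EF,H)=12, d(EF,YZ)=43/4
iteration 3: select C,EF (d=8); attach at lengths (4, 3/2); label the merged cluster CEF
  updated: d(CEF,H)=35/3, d(CEF,YZ)=61/6
iteration 4: select CEF,YZ (d=61/6); attach at lengths (13/12, 49/12); label the merged cluster CEFYZ
  updated: d(CEFYZ,H)=72/5
iteration 5: select CEFYZ,H (d=72/5); attach at lengths (127/60, 36/5); label the merged cluster CEFHYZ
final tree: (((C:4,(E:5/2,F:5/2):3/2):13/12,(Y:1,Z:1):49/12):127/60,H:36/5)
total length: 1619/60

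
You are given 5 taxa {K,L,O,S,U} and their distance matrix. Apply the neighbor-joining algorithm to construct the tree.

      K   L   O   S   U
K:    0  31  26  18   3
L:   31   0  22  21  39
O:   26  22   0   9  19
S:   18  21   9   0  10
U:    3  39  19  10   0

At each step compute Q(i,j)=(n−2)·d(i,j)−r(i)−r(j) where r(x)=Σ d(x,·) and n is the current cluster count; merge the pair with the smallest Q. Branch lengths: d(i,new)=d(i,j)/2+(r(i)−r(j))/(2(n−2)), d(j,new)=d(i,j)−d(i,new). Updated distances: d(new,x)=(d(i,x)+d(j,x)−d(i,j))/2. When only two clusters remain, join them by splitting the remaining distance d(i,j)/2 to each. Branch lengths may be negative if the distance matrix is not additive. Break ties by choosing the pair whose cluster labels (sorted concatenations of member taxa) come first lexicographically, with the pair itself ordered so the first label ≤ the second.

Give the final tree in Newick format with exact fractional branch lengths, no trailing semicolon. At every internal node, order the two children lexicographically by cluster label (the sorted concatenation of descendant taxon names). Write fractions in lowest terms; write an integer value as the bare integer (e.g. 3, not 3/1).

((((K:8/3,U:1/3):99/8,S:1/8):31/8,L:137/8):39/16,O:39/16)

1. join K+U (d=3, Q=-140) ⇒ KU; edges |K|=8/3, |U|=1/3
  updated: d(KU,L)=67/2, d(KU,O)=21, d(KU,S)=25/2
2. join KU+S (d=25/2, Q=-169/2) ⇒ KSU; edges |KU|=99/8, |S|=1/8
  updated: d(KSU,L)=21, d(KSU,O)=35/4
3. join KSU+L (d=21, Q=-207/4) ⇒ KLSU; edges |KSU|=31/8, |L|=137/8
  updated: d(KLSU,O)=39/8
4. join KLSU+O (d=39/8) ⇒ KLOSU; edges |KLSU|=39/16, |O|=39/16
final tree: ((((K:8/3,U:1/3):99/8,S:1/8):31/8,L:137/8):39/16,O:39/16)
total length: 331/8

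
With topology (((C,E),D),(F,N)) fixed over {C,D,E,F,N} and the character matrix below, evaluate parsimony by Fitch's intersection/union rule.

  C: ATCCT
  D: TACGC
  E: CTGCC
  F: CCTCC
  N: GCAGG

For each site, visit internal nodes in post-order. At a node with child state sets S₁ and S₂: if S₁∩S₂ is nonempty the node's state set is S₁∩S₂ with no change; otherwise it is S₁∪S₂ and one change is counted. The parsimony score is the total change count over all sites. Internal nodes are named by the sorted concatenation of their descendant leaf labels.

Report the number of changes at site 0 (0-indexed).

[col 0] CE: children C:{A}, E:{C} ∪→ {A,C}; cost 1
[col 0] CDE: children CE:{A,C}, D:{T} ∪→ {A,C,T}; cost 1
[col 0] FN: children F:{C}, N:{G} ∪→ {C,G}; cost 1
[col 0] CDEFN: children CDE:{A,C,T}, FN:{C,G} ∩→ {C}; cost 0
[col 1] CE: children C:{T}, E:{T} ∩→ {T}; cost 0
[col 1] CDE: children CE:{T}, D:{A} ∪→ {A,T}; cost 1
[col 1] FN: children F:{C}, N:{C} ∩→ {C}; cost 0
[col 1] CDEFN: children CDE:{A,T}, FN:{C} ∪→ {A,C,T}; cost 1
[col 2] CE: children C:{C}, E:{G} ∪→ {C,G}; cost 1
[col 2] CDE: children CE:{C,G}, D:{C} ∩→ {C}; cost 0
[col 2] FN: children F:{T}, N:{A} ∪→ {A,T}; cost 1
[col 2] CDEFN: children CDE:{C}, FN:{A,T} ∪→ {A,C,T}; cost 1
[col 3] CE: children C:{C}, E:{C} ∩→ {C}; cost 0
[col 3] CDE: children CE:{C}, D:{G} ∪→ {C,G}; cost 1
[col 3] FN: children F:{C}, N:{G} ∪→ {C,G}; cost 1
[col 3] CDEFN: children CDE:{C,G}, FN:{C,G} ∩→ {C,G}; cost 0
[col 4] CE: children C:{T}, E:{C} ∪→ {C,T}; cost 1
[col 4] CDE: children CE:{C,T}, D:{C} ∩→ {C}; cost 0
[col 4] FN: children F:{C}, N:{G} ∪→ {C,G}; cost 1
[col 4] CDEFN: children CDE:{C}, FN:{C,G} ∩→ {C}; cost 0
per-site changes: [3, 2, 3, 2, 2]; total = 12

3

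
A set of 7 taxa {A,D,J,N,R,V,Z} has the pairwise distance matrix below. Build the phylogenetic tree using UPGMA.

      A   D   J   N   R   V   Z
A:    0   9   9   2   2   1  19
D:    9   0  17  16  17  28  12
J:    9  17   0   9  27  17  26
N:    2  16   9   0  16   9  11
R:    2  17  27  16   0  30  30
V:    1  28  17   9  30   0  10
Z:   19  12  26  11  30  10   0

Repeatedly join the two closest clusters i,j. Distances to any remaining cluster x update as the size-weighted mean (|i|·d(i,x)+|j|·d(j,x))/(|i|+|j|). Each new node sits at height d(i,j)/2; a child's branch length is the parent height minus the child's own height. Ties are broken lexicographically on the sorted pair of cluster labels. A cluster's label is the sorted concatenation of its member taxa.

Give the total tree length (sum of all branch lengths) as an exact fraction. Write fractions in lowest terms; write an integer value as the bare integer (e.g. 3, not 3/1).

527/12

1. join A+V (d=1) ⇒ AV; edges |A|=1/2, |V|=1/2
  updated: d(AV,D)=37/2, d(AV,J)=13, d(AV,N)=11/2, d(AV,R)=16, d(AV,Z)=29/2
2. join AV+N (d=11/2) ⇒ ANV; edges |AV|=9/4, |N|=11/4
  updated: d(ANV,D)=53/3, d(ANV,J)=35/3, d(ANV,R)=16, d(ANV,Z)=40/3
3. join ANV+J (d=35/3) ⇒ AJNV; edges |ANV|=37/12, |J|=35/6
  updated: d(AJNV,D)=35/2, d(AJNV,R)=75/4, d(AJNV,Z)=33/2
4. join D+Z (d=12) ⇒ DZ; edges |D|=6, |Z|=6
  updated: d(AJNV,DZ)=17, d(DZ,R)=47/2
5. join AJNV+DZ (d=17) ⇒ ADJNVZ; edges |AJNV|=8/3, |DZ|=5/2
  updated: d(ADJNVZ,R)=61/3
6. join ADJNVZ+R (d=61/3) ⇒ ADJNRVZ; edges |ADJNVZ|=5/3, |R|=61/6
final tree: (((((A:1/2,V:1/2):9/4,N:11/4):37/12,J:35/6):8/3,(D:6,Z:6):5/2):5/3,R:61/6)
total length: 527/12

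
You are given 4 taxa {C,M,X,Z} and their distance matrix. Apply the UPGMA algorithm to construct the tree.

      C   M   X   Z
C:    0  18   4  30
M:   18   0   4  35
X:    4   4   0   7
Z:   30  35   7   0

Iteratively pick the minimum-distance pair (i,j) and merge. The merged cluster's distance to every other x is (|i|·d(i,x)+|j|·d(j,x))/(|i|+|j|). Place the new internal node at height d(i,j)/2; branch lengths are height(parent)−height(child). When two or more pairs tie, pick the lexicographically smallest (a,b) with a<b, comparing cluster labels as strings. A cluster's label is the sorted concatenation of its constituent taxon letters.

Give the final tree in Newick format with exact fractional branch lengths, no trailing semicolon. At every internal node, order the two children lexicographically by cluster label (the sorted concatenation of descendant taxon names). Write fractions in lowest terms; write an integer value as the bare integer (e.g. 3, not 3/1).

step 1: merge (C,X) at d=4; branch lengths C→2, X→2; new cluster CX
  updated: d(CX,M)=11, d(CX,Z)=37/2
step 2: merge (CX,M) at d=11; branch lengths CX→7/2, M→11/2; new cluster CMX
  updated: d(CMX,Z)=24
step 3: merge (CMX,Z) at d=24; branch lengths CMX→13/2, Z→12; new cluster CMXZ
final tree: (((C:2,X:2):7/2,M:11/2):13/2,Z:12)
total length: 63/2

(((C:2,X:2):7/2,M:11/2):13/2,Z:12)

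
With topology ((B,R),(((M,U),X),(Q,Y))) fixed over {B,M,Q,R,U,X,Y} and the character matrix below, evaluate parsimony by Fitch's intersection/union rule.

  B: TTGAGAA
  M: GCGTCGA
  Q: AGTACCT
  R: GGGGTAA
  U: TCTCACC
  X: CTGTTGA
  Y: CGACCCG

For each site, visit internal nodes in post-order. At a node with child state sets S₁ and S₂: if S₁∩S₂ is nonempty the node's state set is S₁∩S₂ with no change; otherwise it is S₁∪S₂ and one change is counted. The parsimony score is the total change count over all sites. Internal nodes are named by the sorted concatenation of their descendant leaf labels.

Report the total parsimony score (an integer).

site 0, node BR: B={T} ∪ R={G} → {G,T} (+1)
site 0, node MU: M={G} ∪ U={T} → {G,T} (+1)
site 0, node MUX: MU={G,T} ∪ X={C} → {C,G,T} (+1)
site 0, node QY: Q={A} ∪ Y={C} → {A,C} (+1)
site 0, node MQUXY: MUX={C,G,T} ∩ QY={A,C} → {C} (+0)
site 0, node BMQRUXY: BR={G,T} ∪ MQUXY={C} → {C,G,T} (+1)
site 1, node BR: B={T} ∪ R={G} → {G,T} (+1)
site 1, node MU: M={C} ∩ U={C} → {C} (+0)
site 1, node MUX: MU={C} ∪ X={T} → {C,T} (+1)
site 1, node QY: Q={G} ∩ Y={G} → {G} (+0)
site 1, node MQUXY: MUX={C,T} ∪ QY={G} → {C,G,T} (+1)
site 1, node BMQRUXY: BR={G,T} ∩ MQUXY={C,G,T} → {G,T} (+0)
site 2, node BR: B={G} ∩ R={G} → {G} (+0)
site 2, node MU: M={G} ∪ U={T} → {G,T} (+1)
site 2, node MUX: MU={G,T} ∩ X={G} → {G} (+0)
site 2, node QY: Q={T} ∪ Y={A} → {A,T} (+1)
site 2, node MQUXY: MUX={G} ∪ QY={A,T} → {A,G,T} (+1)
site 2, node BMQRUXY: BR={G} ∩ MQUXY={A,G,T} → {G} (+0)
site 3, node BR: B={A} ∪ R={G} → {A,G} (+1)
site 3, node MU: M={T} ∪ U={C} → {C,T} (+1)
site 3, node MUX: MU={C,T} ∩ X={T} → {T} (+0)
site 3, node QY: Q={A} ∪ Y={C} → {A,C} (+1)
site 3, node MQUXY: MUX={T} ∪ QY={A,C} → {A,C,T} (+1)
site 3, node BMQRUXY: BR={A,G} ∩ MQUXY={A,C,T} → {A} (+0)
site 4, node BR: B={G} ∪ R={T} → {G,T} (+1)
site 4, node MU: M={C} ∪ U={A} → {A,C} (+1)
site 4, node MUX: MU={A,C} ∪ X={T} → {A,C,T} (+1)
site 4, node QY: Q={C} ∩ Y={C} → {C} (+0)
site 4, node MQUXY: MUX={A,C,T} ∩ QY={C} → {C} (+0)
site 4, node BMQRUXY: BR={G,T} ∪ MQUXY={C} → {C,G,T} (+1)
site 5, node BR: B={A} ∩ R={A} → {A} (+0)
site 5, node MU: M={G} ∪ U={C} → {C,G} (+1)
site 5, node MUX: MU={C,G} ∩ X={G} → {G} (+0)
site 5, node QY: Q={C} ∩ Y={C} → {C} (+0)
site 5, node MQUXY: MUX={G} ∪ QY={C} → {C,G} (+1)
site 5, node BMQRUXY: BR={A} ∪ MQUXY={C,G} → {A,C,G} (+1)
site 6, node BR: B={A} ∩ R={A} → {A} (+0)
site 6, node MU: M={A} ∪ U={C} → {A,C} (+1)
site 6, node MUX: MU={A,C} ∩ X={A} → {A} (+0)
site 6, node QY: Q={T} ∪ Y={G} → {G,T} (+1)
site 6, node MQUXY: MUX={A} ∪ QY={G,T} → {A,G,T} (+1)
site 6, node BMQRUXY: BR={A} ∩ MQUXY={A,G,T} → {A} (+0)
per-site changes: [5, 3, 3, 4, 4, 3, 3]; total = 25

25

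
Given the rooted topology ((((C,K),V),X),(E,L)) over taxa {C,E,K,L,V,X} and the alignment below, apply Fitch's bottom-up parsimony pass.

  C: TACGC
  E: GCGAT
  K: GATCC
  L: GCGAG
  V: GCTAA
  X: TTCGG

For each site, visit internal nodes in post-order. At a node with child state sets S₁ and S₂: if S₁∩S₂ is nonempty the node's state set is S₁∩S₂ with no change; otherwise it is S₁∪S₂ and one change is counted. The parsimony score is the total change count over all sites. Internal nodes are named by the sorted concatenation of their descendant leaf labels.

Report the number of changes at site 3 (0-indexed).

site 0, node CK: C={T} ∪ K={G} → {G,T} (+1)
site 0, node CKV: CK={G,T} ∩ V={G} → {G} (+0)
site 0, node CKVX: CKV={G} ∪ X={T} → {G,T} (+1)
site 0, node EL: E={G} ∩ L={G} → {G} (+0)
site 0, node CEKLVX: CKVX={G,T} ∩ EL={G} → {G} (+0)
site 1, node CK: C={A} ∩ K={A} → {A} (+0)
site 1, node CKV: CK={A} ∪ V={C} → {A,C} (+1)
site 1, node CKVX: CKV={A,C} ∪ X={T} → {A,C,T} (+1)
site 1, node EL: E={C} ∩ L={C} → {C} (+0)
site 1, node CEKLVX: CKVX={A,C,T} ∩ EL={C} → {C} (+0)
site 2, node CK: C={C} ∪ K={T} → {C,T} (+1)
site 2, node CKV: CK={C,T} ∩ V={T} → {T} (+0)
site 2, node CKVX: CKV={T} ∪ X={C} → {C,T} (+1)
site 2, node EL: E={G} ∩ L={G} → {G} (+0)
site 2, node CEKLVX: CKVX={C,T} ∪ EL={G} → {C,G,T} (+1)
site 3, node CK: C={G} ∪ K={C} → {C,G} (+1)
site 3, node CKV: CK={C,G} ∪ V={A} → {A,C,G} (+1)
site 3, node CKVX: CKV={A,C,G} ∩ X={G} → {G} (+0)
site 3, node EL: E={A} ∩ L={A} → {A} (+0)
site 3, node CEKLVX: CKVX={G} ∪ EL={A} → {A,G} (+1)
site 4, node CK: C={C} ∩ K={C} → {C} (+0)
site 4, node CKV: CK={C} ∪ V={A} → {A,C} (+1)
site 4, node CKVX: CKV={A,C} ∪ X={G} → {A,C,G} (+1)
site 4, node EL: E={T} ∪ L={G} → {G,T} (+1)
site 4, node CEKLVX: CKVX={A,C,G} ∩ EL={G,T} → {G} (+0)
per-site changes: [2, 2, 3, 3, 3]; total = 13

3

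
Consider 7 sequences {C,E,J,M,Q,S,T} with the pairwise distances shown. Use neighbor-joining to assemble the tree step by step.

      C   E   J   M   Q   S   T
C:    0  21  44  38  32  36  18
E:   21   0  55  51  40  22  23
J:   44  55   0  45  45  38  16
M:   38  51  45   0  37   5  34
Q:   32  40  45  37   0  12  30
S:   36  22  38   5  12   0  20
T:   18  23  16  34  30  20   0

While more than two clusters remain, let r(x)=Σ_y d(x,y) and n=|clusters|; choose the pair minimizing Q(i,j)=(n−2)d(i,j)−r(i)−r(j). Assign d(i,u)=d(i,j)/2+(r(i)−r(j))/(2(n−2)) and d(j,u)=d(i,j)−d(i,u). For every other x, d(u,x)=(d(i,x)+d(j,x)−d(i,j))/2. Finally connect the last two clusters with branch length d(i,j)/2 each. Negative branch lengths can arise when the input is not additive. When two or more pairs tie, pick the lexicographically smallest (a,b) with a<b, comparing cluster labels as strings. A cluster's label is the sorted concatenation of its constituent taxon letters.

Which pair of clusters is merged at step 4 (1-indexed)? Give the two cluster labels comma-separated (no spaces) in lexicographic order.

CE,JT

1. join M+S (d=5, Q=-318) ⇒ MS; edges |M|=51/5, |S|=-26/5
  updated: d(C,MS)=69/2, d(E,MS)=34, d(J,MS)=39, d(MS,Q)=22, d(MS,T)=49/2
2. join J+T (d=16, Q=-493/2) ⇒ JT; edges |J|=303/16, |T|=-47/16
  updated: d(C,JT)=23, d(E,JT)=31, d(JT,MS)=95/4, d(JT,Q)=59/2
3. join C+E (d=21, Q=-347/2) ⇒ CE; edges |C|=95/12, |E|=157/12
  updated: d(CE,JT)=33/2, d(CE,MS)=95/4, d(CE,Q)=51/2
4. join CE+JT (d=33/2, Q=-205/2) ⇒ CEJT; edges |CE|=29/4, |JT|=37/4
  updated: d(CEJT,MS)=31/2, d(CEJT,Q)=77/4
5. join CEJT+MS (d=31/2, Q=-227/4) ⇒ CEJMST; edges |CEJT|=51/8, |MS|=73/8
  updated: d(CEJMST,Q)=103/8
6. join CEJMST+Q (d=103/8) ⇒ CEJMQST; edges |CEJMST|=103/16, |Q|=103/16
final tree: ((((C:95/12,E:157/12):29/4,(J:303/16,T:-47/16):37/4):51/8,(M:51/5,S:-26/5):73/8):103/16,Q:103/16)
total length: 695/8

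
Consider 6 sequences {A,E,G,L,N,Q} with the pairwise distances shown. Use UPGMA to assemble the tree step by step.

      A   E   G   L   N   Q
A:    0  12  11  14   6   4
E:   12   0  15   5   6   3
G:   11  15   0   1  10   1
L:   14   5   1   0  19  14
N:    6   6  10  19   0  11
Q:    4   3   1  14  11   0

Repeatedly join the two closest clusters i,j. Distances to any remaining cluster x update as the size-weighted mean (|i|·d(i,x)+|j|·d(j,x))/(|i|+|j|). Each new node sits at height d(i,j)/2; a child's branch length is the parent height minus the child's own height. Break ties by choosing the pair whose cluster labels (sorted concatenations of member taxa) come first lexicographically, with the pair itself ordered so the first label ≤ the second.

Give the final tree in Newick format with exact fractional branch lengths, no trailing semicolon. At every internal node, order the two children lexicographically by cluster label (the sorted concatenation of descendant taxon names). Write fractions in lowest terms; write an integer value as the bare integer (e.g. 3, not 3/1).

1. join G+L (d=1) ⇒ GL; edges |G|=1/2, |L|=1/2
  updated: d(A,GL)=25/2, d(E,GL)=10, d(GL,N)=29/2, d(GL,Q)=15/2
2. join E+Q (d=3) ⇒ EQ; edges |E|=3/2, |Q|=3/2
  updated: d(A,EQ)=8, d(EQ,GL)=35/4, d(EQ,N)=17/2
3. join A+N (d=6) ⇒ AN; edges |A|=3, |N|=3
  updated: d(AN,EQ)=33/4, d(AN,GL)=27/2
4. join AN+EQ (d=33/4) ⇒ AENQ; edges |AN|=9/8, |EQ|=21/8
  updated: d(AENQ,GL)=89/8
5. join AENQ+GL (d=89/8) ⇒ AEGLNQ; edges |AENQ|=23/16, |GL|=81/16
final tree: (((A:3,N:3):9/8,(E:3/2,Q:3/2):21/8):23/16,(G:1/2,L:1/2):81/16)
total length: 81/4

(((A:3,N:3):9/8,(E:3/2,Q:3/2):21/8):23/16,(G:1/2,L:1/2):81/16)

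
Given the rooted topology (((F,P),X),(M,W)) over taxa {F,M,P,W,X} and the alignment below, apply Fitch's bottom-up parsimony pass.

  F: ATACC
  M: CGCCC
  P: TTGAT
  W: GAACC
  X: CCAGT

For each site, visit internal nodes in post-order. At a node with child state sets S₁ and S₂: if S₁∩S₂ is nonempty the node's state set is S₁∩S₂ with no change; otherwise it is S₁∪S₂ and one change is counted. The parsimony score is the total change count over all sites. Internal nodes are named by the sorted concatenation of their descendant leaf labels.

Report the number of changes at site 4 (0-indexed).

FP@0: {A} ∪ {T} = {A,T} (union, +1)
FPX@0: {A,T} ∪ {C} = {A,C,T} (union, +1)
MW@0: {C} ∪ {G} = {C,G} (union, +1)
FMPWX@0: {A,C,T} ∩ {C,G} = {C} (intersection, +0)
FP@1: {T} ∩ {T} = {T} (intersection, +0)
FPX@1: {T} ∪ {C} = {C,T} (union, +1)
MW@1: {G} ∪ {A} = {A,G} (union, +1)
FMPWX@1: {C,T} ∪ {A,G} = {A,C,G,T} (union, +1)
FP@2: {A} ∪ {G} = {A,G} (union, +1)
FPX@2: {A,G} ∩ {A} = {A} (intersection, +0)
MW@2: {C} ∪ {A} = {A,C} (union, +1)
FMPWX@2: {A} ∩ {A,C} = {A} (intersection, +0)
FP@3: {C} ∪ {A} = {A,C} (union, +1)
FPX@3: {A,C} ∪ {G} = {A,C,G} (union, +1)
MW@3: {C} ∩ {C} = {C} (intersection, +0)
FMPWX@3: {A,C,G} ∩ {C} = {C} (intersection, +0)
FP@4: {C} ∪ {T} = {C,T} (union, +1)
FPX@4: {C,T} ∩ {T} = {T} (intersection, +0)
MW@4: {C} ∩ {C} = {C} (intersection, +0)
FMPWX@4: {T} ∪ {C} = {C,T} (union, +1)
per-site changes: [3, 3, 2, 2, 2]; total = 12

2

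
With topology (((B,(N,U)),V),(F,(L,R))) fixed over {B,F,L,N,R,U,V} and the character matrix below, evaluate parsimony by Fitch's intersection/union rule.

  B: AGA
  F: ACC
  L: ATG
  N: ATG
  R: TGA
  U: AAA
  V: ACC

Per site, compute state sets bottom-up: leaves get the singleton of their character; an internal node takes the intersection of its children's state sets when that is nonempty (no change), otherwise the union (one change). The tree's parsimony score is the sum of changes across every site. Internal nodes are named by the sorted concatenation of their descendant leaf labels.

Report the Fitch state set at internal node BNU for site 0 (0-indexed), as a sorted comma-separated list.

A

[col 0] NU: children N:{A}, U:{A} ∩→ {A}; cost 0
[col 0] BNU: children B:{A}, NU:{A} ∩→ {A}; cost 0
[col 0] BNUV: children BNU:{A}, V:{A} ∩→ {A}; cost 0
[col 0] LR: children L:{A}, R:{T} ∪→ {A,T}; cost 1
[col 0] FLR: children F:{A}, LR:{A,T} ∩→ {A}; cost 0
[col 0] BFLNRUV: children BNUV:{A}, FLR:{A} ∩→ {A}; cost 0
[col 1] NU: children N:{T}, U:{A} ∪→ {A,T}; cost 1
[col 1] BNU: children B:{G}, NU:{A,T} ∪→ {A,G,T}; cost 1
[col 1] BNUV: children BNU:{A,G,T}, V:{C} ∪→ {A,C,G,T}; cost 1
[col 1] LR: children L:{T}, R:{G} ∪→ {G,T}; cost 1
[col 1] FLR: children F:{C}, LR:{G,T} ∪→ {C,G,T}; cost 1
[col 1] BFLNRUV: children BNUV:{A,C,G,T}, FLR:{C,G,T} ∩→ {C,G,T}; cost 0
[col 2] NU: children N:{G}, U:{A} ∪→ {A,G}; cost 1
[col 2] BNU: children B:{A}, NU:{A,G} ∩→ {A}; cost 0
[col 2] BNUV: children BNU:{A}, V:{C} ∪→ {A,C}; cost 1
[col 2] LR: children L:{G}, R:{A} ∪→ {A,G}; cost 1
[col 2] FLR: children F:{C}, LR:{A,G} ∪→ {A,C,G}; cost 1
[col 2] BFLNRUV: children BNUV:{A,C}, FLR:{A,C,G} ∩→ {A,C}; cost 0
per-site changes: [1, 5, 4]; total = 10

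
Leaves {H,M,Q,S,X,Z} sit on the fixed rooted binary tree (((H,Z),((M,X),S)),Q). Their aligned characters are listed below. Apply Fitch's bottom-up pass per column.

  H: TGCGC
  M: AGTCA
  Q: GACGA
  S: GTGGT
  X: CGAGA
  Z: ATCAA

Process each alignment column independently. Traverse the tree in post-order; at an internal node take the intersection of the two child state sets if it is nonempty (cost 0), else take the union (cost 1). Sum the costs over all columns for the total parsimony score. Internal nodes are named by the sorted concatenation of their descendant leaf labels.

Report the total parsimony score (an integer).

site 0, node HZ: H={T} ∪ Z={A} → {A,T} (+1)
site 0, node MX: M={A} ∪ X={C} → {A,C} (+1)
site 0, node MSX: MX={A,C} ∪ S={G} → {A,C,G} (+1)
site 0, node HMSXZ: HZ={A,T} ∩ MSX={A,C,G} → {A} (+0)
site 0, node HMQSXZ: HMSXZ={A} ∪ Q={G} → {A,G} (+1)
site 1, node HZ: H={G} ∪ Z={T} → {G,T} (+1)
site 1, node MX: M={G} ∩ X={G} → {G} (+0)
site 1, node MSX: MX={G} ∪ S={T} → {G,T} (+1)
site 1, node HMSXZ: HZ={G,T} ∩ MSX={G,T} → {G,T} (+0)
site 1, node HMQSXZ: HMSXZ={G,T} ∪ Q={A} → {A,G,T} (+1)
site 2, node HZ: H={C} ∩ Z={C} → {C} (+0)
site 2, node MX: M={T} ∪ X={A} → {A,T} (+1)
site 2, node MSX: MX={A,T} ∪ S={G} → {A,G,T} (+1)
site 2, node HMSXZ: HZ={C} ∪ MSX={A,G,T} → {A,C,G,T} (+1)
site 2, node HMQSXZ: HMSXZ={A,C,G,T} ∩ Q={C} → {C} (+0)
site 3, node HZ: H={G} ∪ Z={A} → {A,G} (+1)
site 3, node MX: M={C} ∪ X={G} → {C,G} (+1)
site 3, node MSX: MX={C,G} ∩ S={G} → {G} (+0)
site 3, node HMSXZ: HZ={A,G} ∩ MSX={G} → {G} (+0)
site 3, node HMQSXZ: HMSXZ={G} ∩ Q={G} → {G} (+0)
site 4, node HZ: H={C} ∪ Z={A} → {A,C} (+1)
site 4, node MX: M={A} ∩ X={A} → {A} (+0)
site 4, node MSX: MX={A} ∪ S={T} → {A,T} (+1)
site 4, node HMSXZ: HZ={A,C} ∩ MSX={A,T} → {A} (+0)
site 4, node HMQSXZ: HMSXZ={A} ∩ Q={A} → {A} (+0)
per-site changes: [4, 3, 3, 2, 2]; total = 14

14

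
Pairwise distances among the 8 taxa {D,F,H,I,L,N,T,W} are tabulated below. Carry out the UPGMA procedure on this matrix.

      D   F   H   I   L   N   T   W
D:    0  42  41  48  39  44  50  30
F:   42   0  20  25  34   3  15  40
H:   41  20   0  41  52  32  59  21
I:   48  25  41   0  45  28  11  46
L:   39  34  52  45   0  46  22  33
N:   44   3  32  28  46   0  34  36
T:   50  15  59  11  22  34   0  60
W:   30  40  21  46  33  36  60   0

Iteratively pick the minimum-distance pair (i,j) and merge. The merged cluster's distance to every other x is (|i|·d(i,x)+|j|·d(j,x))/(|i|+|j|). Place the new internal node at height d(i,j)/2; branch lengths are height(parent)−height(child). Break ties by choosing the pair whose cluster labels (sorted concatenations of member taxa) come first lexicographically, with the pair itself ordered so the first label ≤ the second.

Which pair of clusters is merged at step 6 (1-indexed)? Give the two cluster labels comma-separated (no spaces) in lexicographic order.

iteration 1: select F,N (d=3); attach at lengths (3/2, 3/2); label the merged cluster FN
  updated: d(D,FN)=43, d(FN,H)=26, d(FN,I)=53/2, d(FN,L)=40, d(FN,T)=49/2, d(FN,W)=38
iteration 2: select I,T (d=11); attach at lengths (11/2, 11/2); label the merged cluster IT
  updated: d(D,IT)=49, d(FN,IT)=51/2, d(H,IT)=50, d(IT,L)=67/2, d(IT,W)=53
iteration 3: select H,W (d=21); attach at lengths (21/2, 21/2); label the merged cluster HW
  updated: d(D,HW)=71/2, d(FN,HW)=32, d(HW,IT)=103/2, d(HW,L)=85/2
iteration 4: select FN,IT (d=51/2); attach at lengths (45/4, 29/4); label the merged cluster FINT
  updated: d(D,FINT)=46, d(FINT,HW)=167/4, d(FINT,L)=147/4
iteration 5: select D,HW (d=71/2); attach at lengths (71/4, 29/4); label the merged cluster DHW
  updated: d(DHW,FINT)=259/6, d(DHW,L)=124/3
iteration 6: select FINT,L (d=147/4); attach at lengths (45/8, 147/8); label the merged cluster FILNT
  updated: d(DHW,FILNT)=214/5
iteration 7: select DHW,FILNT (d=214/5); attach at lengths (73/20, 121/40); label the merged cluster DFHILNTW
final tree: ((D:71/4,(H:21/2,W:21/2):29/4):73/20,(((F:3/2,N:3/2):45/4,(I:11/2,T:11/2):29/4):45/8,L:147/8):121/40)
total length: 4367/40

FINT,L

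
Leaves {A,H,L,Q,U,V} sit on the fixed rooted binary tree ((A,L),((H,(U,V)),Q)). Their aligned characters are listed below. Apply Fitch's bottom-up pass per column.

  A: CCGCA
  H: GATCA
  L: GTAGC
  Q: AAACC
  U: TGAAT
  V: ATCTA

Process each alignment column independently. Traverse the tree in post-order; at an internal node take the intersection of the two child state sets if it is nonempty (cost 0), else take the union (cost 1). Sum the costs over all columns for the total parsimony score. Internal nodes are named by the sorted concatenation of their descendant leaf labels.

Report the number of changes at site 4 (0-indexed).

3

AL@0: {C} ∪ {G} = {C,G} (union, +1)
UV@0: {T} ∪ {A} = {A,T} (union, +1)
HUV@0: {G} ∪ {A,T} = {A,G,T} (union, +1)
HQUV@0: {A,G,T} ∩ {A} = {A} (intersection, +0)
AHLQUV@0: {C,G} ∪ {A} = {A,C,G} (union, +1)
AL@1: {C} ∪ {T} = {C,T} (union, +1)
UV@1: {G} ∪ {T} = {G,T} (union, +1)
HUV@1: {A} ∪ {G,T} = {A,G,T} (union, +1)
HQUV@1: {A,G,T} ∩ {A} = {A} (intersection, +0)
AHLQUV@1: {C,T} ∪ {A} = {A,C,T} (union, +1)
AL@2: {G} ∪ {A} = {A,G} (union, +1)
UV@2: {A} ∪ {C} = {A,C} (union, +1)
HUV@2: {T} ∪ {A,C} = {A,C,T} (union, +1)
HQUV@2: {A,C,T} ∩ {A} = {A} (intersection, +0)
AHLQUV@2: {A,G} ∩ {A} = {A} (intersection, +0)
AL@3: {C} ∪ {G} = {C,G} (union, +1)
UV@3: {A} ∪ {T} = {A,T} (union, +1)
HUV@3: {C} ∪ {A,T} = {A,C,T} (union, +1)
HQUV@3: {A,C,T} ∩ {C} = {C} (intersection, +0)
AHLQUV@3: {C,G} ∩ {C} = {C} (intersection, +0)
AL@4: {A} ∪ {C} = {A,C} (union, +1)
UV@4: {T} ∪ {A} = {A,T} (union, +1)
HUV@4: {A} ∩ {A,T} = {A} (intersection, +0)
HQUV@4: {A} ∪ {C} = {A,C} (union, +1)
AHLQUV@4: {A,C} ∩ {A,C} = {A,C} (intersection, +0)
per-site changes: [4, 4, 3, 3, 3]; total = 17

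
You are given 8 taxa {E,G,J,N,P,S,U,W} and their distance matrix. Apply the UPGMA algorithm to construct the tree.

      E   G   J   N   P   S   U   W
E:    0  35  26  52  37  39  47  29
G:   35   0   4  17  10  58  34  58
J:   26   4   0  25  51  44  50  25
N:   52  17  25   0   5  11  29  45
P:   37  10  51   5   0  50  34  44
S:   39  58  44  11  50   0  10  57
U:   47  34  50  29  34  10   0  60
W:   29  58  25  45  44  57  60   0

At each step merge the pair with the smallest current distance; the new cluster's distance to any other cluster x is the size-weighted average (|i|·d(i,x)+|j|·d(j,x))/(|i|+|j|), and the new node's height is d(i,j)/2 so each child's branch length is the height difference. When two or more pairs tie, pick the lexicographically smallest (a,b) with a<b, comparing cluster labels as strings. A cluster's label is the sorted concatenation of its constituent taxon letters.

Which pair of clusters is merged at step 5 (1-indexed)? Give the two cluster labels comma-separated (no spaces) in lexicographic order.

1. join G+J (d=4) ⇒ GJ; edges |G|=2, |J|=2
  updated: d(E,GJ)=61/2, d(GJ,N)=21, d(GJ,P)=61/2, d(GJ,S)=51, d(GJ,U)=42, d(GJ,W)=83/2
2. join N+P (d=5) ⇒ NP; edges |N|=5/2, |P|=5/2
  updated: d(E,NP)=89/2, d(GJ,NP)=103/4, d(NP,S)=61/2, d(NP,U)=63/2, d(NP,W)=89/2
3. join S+U (d=10) ⇒ SU; edges |S|=5, |U|=5
  updated: d(E,SU)=43, d(GJ,SU)=93/2, d(NP,SU)=31, d(SU,W)=117/2
4. join GJ+NP (d=103/4) ⇒ GJNP; edges |GJ|=87/8, |NP|=83/8
  updated: d(E,GJNP)=75/2, d(GJNP,SU)=155/4, d(GJNP,W)=43
5. join E+W (d=29) ⇒ EW; edges |E|=29/2, |W|=29/2
  updated: d(EW,GJNP)=161/4, d(EW,SU)=203/4
6. join GJNP+SU (d=155/4) ⇒ GJNPSU; edges |GJNP|=13/2, |SU|=115/8
  updated: d(EW,GJNPSU)=175/4
7. join EW+GJNPSU (d=175/4) ⇒ EGJNPSUW; edges |EW|=59/8, |GJNPSU|=5/2
final tree: ((E:29/2,W:29/2):59/8,(((G:2,J:2):87/8,(N:5/2,P:5/2):83/8):13/2,(S:5,U:5):115/8):5/2)
total length: 100

E,W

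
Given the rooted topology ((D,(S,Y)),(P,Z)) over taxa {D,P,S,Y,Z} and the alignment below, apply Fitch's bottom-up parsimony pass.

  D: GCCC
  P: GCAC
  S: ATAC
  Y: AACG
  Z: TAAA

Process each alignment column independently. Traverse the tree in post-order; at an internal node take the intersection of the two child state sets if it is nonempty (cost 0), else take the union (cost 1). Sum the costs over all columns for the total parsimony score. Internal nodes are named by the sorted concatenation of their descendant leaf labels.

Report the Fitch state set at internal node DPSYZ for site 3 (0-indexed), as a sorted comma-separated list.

[col 0] SY: children S:{A}, Y:{A} ∩→ {A}; cost 0
[col 0] DSY: children D:{G}, SY:{A} ∪→ {A,G}; cost 1
[col 0] PZ: children P:{G}, Z:{T} ∪→ {G,T}; cost 1
[col 0] DPSYZ: children DSY:{A,G}, PZ:{G,T} ∩→ {G}; cost 0
[col 1] SY: children S:{T}, Y:{A} ∪→ {A,T}; cost 1
[col 1] DSY: children D:{C}, SY:{A,T} ∪→ {A,C,T}; cost 1
[col 1] PZ: children P:{C}, Z:{A} ∪→ {A,C}; cost 1
[col 1] DPSYZ: children DSY:{A,C,T}, PZ:{A,C} ∩→ {A,C}; cost 0
[col 2] SY: children S:{A}, Y:{C} ∪→ {A,C}; cost 1
[col 2] DSY: children D:{C}, SY:{A,C} ∩→ {C}; cost 0
[col 2] PZ: children P:{A}, Z:{A} ∩→ {A}; cost 0
[col 2] DPSYZ: children DSY:{C}, PZ:{A} ∪→ {A,C}; cost 1
[col 3] SY: children S:{C}, Y:{G} ∪→ {C,G}; cost 1
[col 3] DSY: children D:{C}, SY:{C,G} ∩→ {C}; cost 0
[col 3] PZ: children P:{C}, Z:{A} ∪→ {A,C}; cost 1
[col 3] DPSYZ: children DSY:{C}, PZ:{A,C} ∩→ {C}; cost 0
per-site changes: [2, 3, 2, 2]; total = 9

C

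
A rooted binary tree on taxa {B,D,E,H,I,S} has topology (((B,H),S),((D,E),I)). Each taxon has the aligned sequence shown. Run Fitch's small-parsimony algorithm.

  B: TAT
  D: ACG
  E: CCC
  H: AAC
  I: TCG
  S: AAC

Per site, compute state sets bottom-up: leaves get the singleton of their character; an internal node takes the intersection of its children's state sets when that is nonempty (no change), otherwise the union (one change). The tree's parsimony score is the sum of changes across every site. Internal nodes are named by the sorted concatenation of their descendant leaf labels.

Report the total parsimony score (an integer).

7

site 0, node BH: B={T} ∪ H={A} → {A,T} (+1)
site 0, node BHS: BH={A,T} ∩ S={A} → {A} (+0)
site 0, node DE: D={A} ∪ E={C} → {A,C} (+1)
site 0, node DEI: DE={A,C} ∪ I={T} → {A,C,T} (+1)
site 0, node BDEHIS: BHS={A} ∩ DEI={A,C,T} → {A} (+0)
site 1, node BH: B={A} ∩ H={A} → {A} (+0)
site 1, node BHS: BH={A} ∩ S={A} → {A} (+0)
site 1, node DE: D={C} ∩ E={C} → {C} (+0)
site 1, node DEI: DE={C} ∩ I={C} → {C} (+0)
site 1, node BDEHIS: BHS={A} ∪ DEI={C} → {A,C} (+1)
site 2, node BH: B={T} ∪ H={C} → {C,T} (+1)
site 2, node BHS: BH={C,T} ∩ S={C} → {C} (+0)
site 2, node DE: D={G} ∪ E={C} → {C,G} (+1)
site 2, node DEI: DE={C,G} ∩ I={G} → {G} (+0)
site 2, node BDEHIS: BHS={C} ∪ DEI={G} → {C,G} (+1)
per-site changes: [3, 1, 3]; total = 7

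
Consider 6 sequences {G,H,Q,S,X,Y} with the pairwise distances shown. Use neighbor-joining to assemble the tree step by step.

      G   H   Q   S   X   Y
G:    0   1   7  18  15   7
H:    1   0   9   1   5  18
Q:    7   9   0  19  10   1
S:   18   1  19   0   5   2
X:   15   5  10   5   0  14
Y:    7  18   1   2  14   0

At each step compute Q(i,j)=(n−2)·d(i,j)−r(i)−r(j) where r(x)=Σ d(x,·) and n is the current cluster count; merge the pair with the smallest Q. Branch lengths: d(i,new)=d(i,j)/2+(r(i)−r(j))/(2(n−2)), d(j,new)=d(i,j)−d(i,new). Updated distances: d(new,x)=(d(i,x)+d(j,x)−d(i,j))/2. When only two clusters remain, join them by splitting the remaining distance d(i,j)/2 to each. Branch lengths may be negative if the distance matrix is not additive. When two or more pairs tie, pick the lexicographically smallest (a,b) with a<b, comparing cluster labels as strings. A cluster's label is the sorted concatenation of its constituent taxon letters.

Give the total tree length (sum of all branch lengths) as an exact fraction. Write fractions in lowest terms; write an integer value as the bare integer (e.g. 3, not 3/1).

297/16

iteration 1: select Q,Y (d=1, Q=-84); attach at lengths (1, 0); label the merged cluster QY
  updated: d(G,QY)=13/2, d(H,QY)=13, d(QY,S)=10, d(QY,X)=23/2
iteration 2: select G,QY (d=13/2, Q=-62); attach at lengths (19/6, 10/3); label the merged cluster GQY
  updated: d(GQY,H)=15/4, d(GQY,S)=43/4, d(GQY,X)=10
iteration 3: select GQY,H (d=15/4, Q=-107/4); attach at lengths (89/16, -29/16); label the merged cluster GHQY
  updated: d(GHQY,S)=4, d(GHQY,X)=45/8
iteration 4: select GHQY,S (d=4, Q=-117/8); attach at lengths (37/16, 27/16); label the merged cluster GHQSY
  updated: d(GHQSY,X)=53/16
iteration 5: select GHQSY,X (d=53/16); attach at lengths (53/32, 53/32); label the merged cluster GHQSXY
final tree: ((((G:19/6,(Q:1,Y:0):10/3):89/16,H:-29/16):37/16,S:27/16):53/32,X:53/32)
total length: 297/16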